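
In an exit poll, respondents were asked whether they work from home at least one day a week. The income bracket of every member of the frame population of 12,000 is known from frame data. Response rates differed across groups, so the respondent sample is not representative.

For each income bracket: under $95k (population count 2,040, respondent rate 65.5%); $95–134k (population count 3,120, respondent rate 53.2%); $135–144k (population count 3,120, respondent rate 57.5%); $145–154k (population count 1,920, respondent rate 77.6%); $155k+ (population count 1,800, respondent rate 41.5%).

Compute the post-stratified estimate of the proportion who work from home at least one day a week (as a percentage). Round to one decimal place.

Reweight to the known income bracket distribution:
  under $95k: (2,040/12,000) × 65.5 = 11.135
  $95–134k: (3,120/12,000) × 53.2 = 13.832
  $135–144k: (3,120/12,000) × 57.5 = 14.95
  $145–154k: (1,920/12,000) × 77.6 = 12.416
  $155k+: (1,800/12,000) × 41.5 = 6.225
Post-stratified estimate = 58.558 → 58.6%.

58.6%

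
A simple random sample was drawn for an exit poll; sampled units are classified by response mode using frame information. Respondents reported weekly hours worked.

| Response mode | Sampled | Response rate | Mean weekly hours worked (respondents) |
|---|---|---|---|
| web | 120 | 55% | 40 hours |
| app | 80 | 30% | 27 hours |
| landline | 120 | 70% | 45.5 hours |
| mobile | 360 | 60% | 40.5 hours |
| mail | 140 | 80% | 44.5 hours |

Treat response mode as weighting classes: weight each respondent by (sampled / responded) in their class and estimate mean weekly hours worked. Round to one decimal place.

40.5

Each respondent's weight = sampled/responded in their class; summing within a class gives n_sampled, so:
  web: 120 × 40 = 4800
  app: 80 × 27 = 2160
  landline: 120 × 45.5 = 5460
  mobile: 360 × 40.5 = 14,580
  mail: 140 × 44.5 = 6230
Adjusted estimate = 33,230 / 820 = 40.5244 → 40.5.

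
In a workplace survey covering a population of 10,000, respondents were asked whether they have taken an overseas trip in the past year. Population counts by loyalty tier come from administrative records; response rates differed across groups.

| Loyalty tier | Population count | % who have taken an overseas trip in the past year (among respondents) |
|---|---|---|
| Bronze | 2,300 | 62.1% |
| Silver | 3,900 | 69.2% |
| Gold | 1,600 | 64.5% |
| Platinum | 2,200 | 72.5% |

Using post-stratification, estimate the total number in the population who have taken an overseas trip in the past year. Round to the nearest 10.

6,750

Each cell contributes its population count × the respondent rate:
  Bronze: 2,300 × 62.1% = 1428.3
  Silver: 3,900 × 69.2% = 2698.8
  Gold: 1,600 × 64.5% = 1032
  Platinum: 2,200 × 72.5% = 1595
Estimated total = 6754.1 → 6,750.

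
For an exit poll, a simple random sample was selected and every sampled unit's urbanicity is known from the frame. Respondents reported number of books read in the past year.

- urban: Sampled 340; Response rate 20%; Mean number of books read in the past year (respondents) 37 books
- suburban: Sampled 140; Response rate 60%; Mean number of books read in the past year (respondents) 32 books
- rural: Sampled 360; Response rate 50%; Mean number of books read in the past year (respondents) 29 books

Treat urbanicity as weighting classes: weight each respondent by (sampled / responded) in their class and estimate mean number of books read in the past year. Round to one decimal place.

Inverse-response-rate weighting restores each class to its sampled count, so class totals weight by n_sampled:
  urban: 340 × 37 = 12,580
  suburban: 140 × 32 = 4480
  rural: 360 × 29 = 10,440
Adjusted estimate = 27,500 / 840 = 32.7381 → 32.7.

32.7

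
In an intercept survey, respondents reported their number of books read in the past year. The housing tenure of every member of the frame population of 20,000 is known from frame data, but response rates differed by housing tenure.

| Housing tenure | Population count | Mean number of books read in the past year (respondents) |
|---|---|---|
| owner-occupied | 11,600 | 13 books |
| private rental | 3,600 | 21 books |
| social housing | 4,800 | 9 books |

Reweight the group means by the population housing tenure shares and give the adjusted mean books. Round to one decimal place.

13.5

Weight each group's respondent value by its population share:
  owner-occupied: (11,600/20,000) × 13 = 7.54
  private rental: (3,600/20,000) × 21 = 3.78
  social housing: (4,800/20,000) × 9 = 2.16
Post-stratified estimate = 13.48 → 13.5.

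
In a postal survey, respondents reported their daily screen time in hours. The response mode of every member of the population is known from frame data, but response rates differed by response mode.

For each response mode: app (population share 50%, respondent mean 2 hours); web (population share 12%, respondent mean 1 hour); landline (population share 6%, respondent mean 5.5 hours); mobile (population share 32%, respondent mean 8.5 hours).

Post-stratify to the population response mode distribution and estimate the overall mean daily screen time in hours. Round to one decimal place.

Post-stratification weights by population share, not respondent share:
  app: 0.5 × 2 = 1
  web: 0.12 × 1 = 0.12
  landline: 0.06 × 5.5 = 0.33
  mobile: 0.32 × 8.5 = 2.72
Post-stratified estimate = 4.17 → 4.2.

4.2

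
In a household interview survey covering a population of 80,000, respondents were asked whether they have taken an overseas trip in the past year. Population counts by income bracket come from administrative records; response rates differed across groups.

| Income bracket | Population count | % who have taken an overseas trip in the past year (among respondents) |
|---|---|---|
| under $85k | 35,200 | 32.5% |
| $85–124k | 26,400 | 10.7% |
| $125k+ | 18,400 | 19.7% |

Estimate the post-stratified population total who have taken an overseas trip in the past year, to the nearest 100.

Estimated count per cell = population count × respondent percentage:
  under $85k: 35,200 × 32.5% = 11,440
  $85–124k: 26,400 × 10.7% = 2824.8
  $125k+: 18,400 × 19.7% = 3624.8
Estimated total = 17889.6 → 17,900.

17,900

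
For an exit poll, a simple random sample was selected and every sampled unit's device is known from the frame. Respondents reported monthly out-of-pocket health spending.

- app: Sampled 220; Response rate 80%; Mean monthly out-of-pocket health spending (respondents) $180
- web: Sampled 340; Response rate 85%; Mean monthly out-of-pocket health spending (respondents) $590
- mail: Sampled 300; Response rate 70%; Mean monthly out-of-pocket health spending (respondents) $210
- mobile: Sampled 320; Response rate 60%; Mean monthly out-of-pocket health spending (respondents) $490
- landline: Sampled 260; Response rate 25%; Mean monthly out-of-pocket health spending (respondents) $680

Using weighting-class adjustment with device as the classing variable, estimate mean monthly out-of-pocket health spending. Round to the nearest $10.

$440

Each respondent's weight = sampled/responded in their class; summing within a class gives n_sampled, so:
  app: 220 × 180 = 39,600
  web: 340 × 590 = 200,600
  mail: 300 × 210 = 63,000
  mobile: 320 × 490 = 156,800
  landline: 260 × 680 = 176,800
Adjusted estimate = 636,800 / 1,440 = 442.222 → $440.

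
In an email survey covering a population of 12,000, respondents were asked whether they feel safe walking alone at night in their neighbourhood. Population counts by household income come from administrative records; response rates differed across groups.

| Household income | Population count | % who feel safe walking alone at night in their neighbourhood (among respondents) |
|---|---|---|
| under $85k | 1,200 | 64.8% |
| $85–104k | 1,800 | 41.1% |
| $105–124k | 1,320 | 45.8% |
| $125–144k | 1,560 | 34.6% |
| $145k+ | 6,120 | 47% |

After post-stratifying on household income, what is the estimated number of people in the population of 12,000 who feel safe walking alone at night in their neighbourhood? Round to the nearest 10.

5,540

Apply each group's respondent rate to its population count:
  under $85k: 1,200 × 64.8% = 777.6
  $85–104k: 1,800 × 41.1% = 739.8
  $105–124k: 1,320 × 45.8% = 604.56
  $125–144k: 1,560 × 34.6% = 539.76
  $145k+: 6,120 × 47% = 2876.4
Estimated total = 5538.12 → 5,540.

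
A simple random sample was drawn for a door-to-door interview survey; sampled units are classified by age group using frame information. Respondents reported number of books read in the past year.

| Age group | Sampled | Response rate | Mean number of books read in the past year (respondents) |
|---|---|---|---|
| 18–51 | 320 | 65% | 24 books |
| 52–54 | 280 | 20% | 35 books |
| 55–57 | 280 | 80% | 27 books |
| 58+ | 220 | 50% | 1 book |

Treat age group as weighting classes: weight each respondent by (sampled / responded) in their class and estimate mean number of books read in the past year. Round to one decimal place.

23.0

With weight = n_sampled/n_responded per class, the weighted class total is n_sampled:
  18–51: 320 × 24 = 7680
  52–54: 280 × 35 = 9800
  55–57: 280 × 27 = 7560
  58+: 220 × 1 = 220
Adjusted estimate = 25,260 / 1,100 = 22.9636 → 23.0.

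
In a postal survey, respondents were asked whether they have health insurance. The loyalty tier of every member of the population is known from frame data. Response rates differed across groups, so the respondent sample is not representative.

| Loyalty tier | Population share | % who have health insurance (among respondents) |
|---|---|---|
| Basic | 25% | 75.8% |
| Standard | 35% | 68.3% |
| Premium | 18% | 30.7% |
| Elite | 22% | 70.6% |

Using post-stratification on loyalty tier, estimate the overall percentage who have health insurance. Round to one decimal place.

Reweight to the known loyalty tier distribution:
  Basic: 0.25 × 75.8 = 18.95
  Standard: 0.35 × 68.3 = 23.905
  Premium: 0.18 × 30.7 = 5.526
  Elite: 0.22 × 70.6 = 15.532
Post-stratified estimate = 63.913 → 63.9%.

63.9%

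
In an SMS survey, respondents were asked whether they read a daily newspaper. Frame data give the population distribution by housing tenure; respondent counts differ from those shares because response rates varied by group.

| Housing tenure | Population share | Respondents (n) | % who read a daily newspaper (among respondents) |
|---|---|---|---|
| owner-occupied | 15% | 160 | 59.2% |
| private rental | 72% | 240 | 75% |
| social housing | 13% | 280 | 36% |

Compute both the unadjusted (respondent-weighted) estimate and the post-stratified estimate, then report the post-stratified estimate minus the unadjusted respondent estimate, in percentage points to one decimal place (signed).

+12.3 percentage points

Without adjustment, the pooled respondent share is:
  (160/680)×59.2 + (240/680)×75 + (280/680)×36 = 55.2235%
Post-stratifying to population shares instead:
  0.15×59.2 + 0.72×75 + 0.13×36 = 67.56%
Difference = 67.56 − 55.2235 = 12.3365 pp.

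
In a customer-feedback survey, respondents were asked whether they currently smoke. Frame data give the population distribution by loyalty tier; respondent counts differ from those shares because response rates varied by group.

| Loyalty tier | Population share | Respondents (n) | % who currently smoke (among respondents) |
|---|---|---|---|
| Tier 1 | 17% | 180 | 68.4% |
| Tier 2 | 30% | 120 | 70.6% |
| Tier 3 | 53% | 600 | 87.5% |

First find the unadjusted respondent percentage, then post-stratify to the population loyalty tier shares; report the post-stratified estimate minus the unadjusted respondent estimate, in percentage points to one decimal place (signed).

-2.2 percentage points

Without adjustment, the pooled respondent share is:
  (180/900)×68.4 + (120/900)×70.6 + (600/900)×87.5 = 81.4267%
Reweighting by population loyalty tier shares:
  0.17×68.4 + 0.3×70.6 + 0.53×87.5 = 79.183%
Difference = 79.183 − 81.4267 = -2.2437 pp.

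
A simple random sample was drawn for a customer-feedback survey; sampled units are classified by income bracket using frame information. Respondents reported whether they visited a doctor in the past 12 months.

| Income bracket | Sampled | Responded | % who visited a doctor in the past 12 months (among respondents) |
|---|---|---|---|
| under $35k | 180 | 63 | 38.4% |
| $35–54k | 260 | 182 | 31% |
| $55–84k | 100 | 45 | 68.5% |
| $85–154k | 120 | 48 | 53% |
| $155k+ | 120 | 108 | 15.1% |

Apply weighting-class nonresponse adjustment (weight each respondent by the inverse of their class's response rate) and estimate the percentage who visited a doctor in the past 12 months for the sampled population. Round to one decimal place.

Class response rates: under $35k 63/180 = 35%, $35–54k 182/260 = 70%, $55–84k 45/100 = 45%, $85–154k 48/120 = 40%, $155k+ 108/120 = 90%.
With weight = n_sampled/n_responded per class, the weighted class total is n_sampled:
  under $35k: 180 × 38.4 = 6912
  $35–54k: 260 × 31 = 8060
  $55–84k: 100 × 68.5 = 6850
  $85–154k: 120 × 53 = 6360
  $155k+: 120 × 15.1 = 1812
Adjusted estimate = 29,994 / 780 = 38.4538 → 38.5%.

38.5%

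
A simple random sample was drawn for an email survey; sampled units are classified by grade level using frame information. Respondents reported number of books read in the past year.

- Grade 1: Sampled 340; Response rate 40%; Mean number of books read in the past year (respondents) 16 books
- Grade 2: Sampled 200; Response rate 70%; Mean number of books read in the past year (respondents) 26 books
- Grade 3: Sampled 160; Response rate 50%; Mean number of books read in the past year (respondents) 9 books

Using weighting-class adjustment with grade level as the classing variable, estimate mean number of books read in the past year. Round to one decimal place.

Inverse-response-rate weighting restores each class to its sampled count, so class totals weight by n_sampled:
  Grade 1: 340 × 16 = 5440
  Grade 2: 200 × 26 = 5200
  Grade 3: 160 × 9 = 1440
Adjusted estimate = 12,080 / 700 = 17.2571 → 17.3.

17.3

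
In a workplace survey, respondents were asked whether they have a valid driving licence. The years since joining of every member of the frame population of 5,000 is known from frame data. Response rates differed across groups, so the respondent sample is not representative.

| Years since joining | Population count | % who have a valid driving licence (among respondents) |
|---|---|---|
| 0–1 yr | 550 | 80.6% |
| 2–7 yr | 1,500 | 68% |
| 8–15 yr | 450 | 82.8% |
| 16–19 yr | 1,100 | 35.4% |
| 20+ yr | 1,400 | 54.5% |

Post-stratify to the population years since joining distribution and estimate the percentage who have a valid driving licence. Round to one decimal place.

Weight each group's respondent value by its population share:
  0–1 yr: (550/5,000) × 80.6 = 8.866
  2–7 yr: (1,500/5,000) × 68 = 20.4
  8–15 yr: (450/5,000) × 82.8 = 7.452
  16–19 yr: (1,100/5,000) × 35.4 = 7.788
  20+ yr: (1,400/5,000) × 54.5 = 15.26
Post-stratified estimate = 59.766 → 59.8%.

59.8%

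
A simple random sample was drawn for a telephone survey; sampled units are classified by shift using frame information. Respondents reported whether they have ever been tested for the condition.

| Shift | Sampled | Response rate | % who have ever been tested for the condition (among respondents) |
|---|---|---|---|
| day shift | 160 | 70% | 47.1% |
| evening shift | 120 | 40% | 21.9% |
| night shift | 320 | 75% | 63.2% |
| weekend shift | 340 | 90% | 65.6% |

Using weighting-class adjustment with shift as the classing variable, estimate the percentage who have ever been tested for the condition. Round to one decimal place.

Weighting each respondent by the inverse class response rate inflates each class back to its sampled size, so the class weight is n_sampled:
  day shift: 160 × 47.1 = 7536
  evening shift: 120 × 21.9 = 2628
  night shift: 320 × 63.2 = 20,224
  weekend shift: 340 × 65.6 = 22304
Adjusted estimate = 52,692 / 940 = 56.0553 → 56.1%.

56.1%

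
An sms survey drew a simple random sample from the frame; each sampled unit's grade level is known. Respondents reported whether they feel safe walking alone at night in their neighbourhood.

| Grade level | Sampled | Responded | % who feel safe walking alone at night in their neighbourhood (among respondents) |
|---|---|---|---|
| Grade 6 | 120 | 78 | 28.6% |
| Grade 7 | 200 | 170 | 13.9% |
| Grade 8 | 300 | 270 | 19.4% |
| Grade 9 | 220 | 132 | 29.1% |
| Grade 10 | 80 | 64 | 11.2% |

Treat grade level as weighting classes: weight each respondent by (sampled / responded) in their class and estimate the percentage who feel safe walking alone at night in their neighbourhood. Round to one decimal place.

Class response rates: Grade 6 78/120 = 65%, Grade 7 170/200 = 85%, Grade 8 270/300 = 90%, Grade 9 132/220 = 60%, Grade 10 64/80 = 80%.
Inverse-response-rate weighting restores each class to its sampled count, so class totals weight by n_sampled:
  Grade 6: 120 × 28.6 = 3432
  Grade 7: 200 × 13.9 = 2780
  Grade 8: 300 × 19.4 = 5820
  Grade 9: 220 × 29.1 = 6402
  Grade 10: 80 × 11.2 = 896
Adjusted estimate = 19,330 / 920 = 21.0109 → 21.0%.

21.0%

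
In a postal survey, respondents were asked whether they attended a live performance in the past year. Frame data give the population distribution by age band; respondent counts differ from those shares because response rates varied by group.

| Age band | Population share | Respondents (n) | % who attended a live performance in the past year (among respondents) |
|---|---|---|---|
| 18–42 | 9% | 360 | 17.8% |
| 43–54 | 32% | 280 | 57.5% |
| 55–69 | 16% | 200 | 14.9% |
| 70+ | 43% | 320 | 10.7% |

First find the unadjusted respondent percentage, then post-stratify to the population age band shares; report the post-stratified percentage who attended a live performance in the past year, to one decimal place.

Without adjustment, the pooled respondent share is:
  (360/1160)×17.8 + (280/1160)×57.5 + (200/1160)×14.9 + (320/1160)×10.7 = 24.9241%
Post-stratifying to population shares instead:
  0.09×17.8 + 0.32×57.5 + 0.16×14.9 + 0.43×10.7 = 26.987%

27.0%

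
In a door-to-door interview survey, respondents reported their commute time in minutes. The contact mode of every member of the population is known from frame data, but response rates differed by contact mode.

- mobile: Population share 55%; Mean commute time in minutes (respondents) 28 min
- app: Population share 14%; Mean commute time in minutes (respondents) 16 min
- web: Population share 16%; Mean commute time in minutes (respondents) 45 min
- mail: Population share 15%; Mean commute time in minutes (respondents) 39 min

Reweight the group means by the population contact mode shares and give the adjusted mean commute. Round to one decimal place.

30.7

Post-stratification weights by population share, not respondent share:
  mobile: 0.55 × 28 = 15.4
  app: 0.14 × 16 = 2.24
  web: 0.16 × 45 = 7.2
  mail: 0.15 × 39 = 5.85
Post-stratified estimate = 30.69 → 30.7.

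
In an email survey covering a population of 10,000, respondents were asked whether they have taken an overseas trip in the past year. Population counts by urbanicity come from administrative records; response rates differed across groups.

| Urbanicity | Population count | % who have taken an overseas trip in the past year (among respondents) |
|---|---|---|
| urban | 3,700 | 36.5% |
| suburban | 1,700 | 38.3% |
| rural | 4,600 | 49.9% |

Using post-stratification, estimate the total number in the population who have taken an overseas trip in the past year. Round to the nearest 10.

4,300

Estimated count per cell = population count × respondent percentage:
  urban: 3,700 × 36.5% = 1350.5
  suburban: 1,700 × 38.3% = 651.1
  rural: 4,600 × 49.9% = 2295.4
Estimated total = 4297 → 4,300.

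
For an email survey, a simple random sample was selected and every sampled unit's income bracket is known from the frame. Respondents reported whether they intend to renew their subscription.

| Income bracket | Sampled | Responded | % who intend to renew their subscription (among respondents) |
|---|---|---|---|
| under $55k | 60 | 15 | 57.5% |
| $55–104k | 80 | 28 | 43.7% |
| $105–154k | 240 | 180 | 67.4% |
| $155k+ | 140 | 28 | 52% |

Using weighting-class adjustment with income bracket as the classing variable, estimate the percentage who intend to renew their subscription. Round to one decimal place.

58.5%

Response rates by class: under $55k 15/60 = 25%, $55–104k 28/80 = 35%, $105–154k 180/240 = 75%, $155k+ 28/140 = 20%.
With weight = n_sampled/n_responded per class, the weighted class total is n_sampled:
  under $55k: 60 × 57.5 = 3450
  $55–104k: 80 × 43.7 = 3496
  $105–154k: 240 × 67.4 = 16176
  $155k+: 140 × 52 = 7280
Adjusted estimate = 30,402 / 520 = 58.4654 → 58.5%.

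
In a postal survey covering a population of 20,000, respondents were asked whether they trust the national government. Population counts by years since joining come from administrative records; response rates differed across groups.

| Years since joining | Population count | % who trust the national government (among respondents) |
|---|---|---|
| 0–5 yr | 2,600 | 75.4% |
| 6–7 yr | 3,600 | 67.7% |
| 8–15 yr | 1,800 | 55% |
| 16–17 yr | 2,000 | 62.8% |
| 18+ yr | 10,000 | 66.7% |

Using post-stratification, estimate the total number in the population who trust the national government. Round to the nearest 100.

Apply each group's respondent rate to its population count:
  0–5 yr: 2,600 × 75.4% = 1960.4
  6–7 yr: 3,600 × 67.7% = 2437.2
  8–15 yr: 1,800 × 55% = 990
  16–17 yr: 2,000 × 62.8% = 1256
  18+ yr: 10,000 × 66.7% = 6670
Estimated total = 13313.6 → 13,300.

13,300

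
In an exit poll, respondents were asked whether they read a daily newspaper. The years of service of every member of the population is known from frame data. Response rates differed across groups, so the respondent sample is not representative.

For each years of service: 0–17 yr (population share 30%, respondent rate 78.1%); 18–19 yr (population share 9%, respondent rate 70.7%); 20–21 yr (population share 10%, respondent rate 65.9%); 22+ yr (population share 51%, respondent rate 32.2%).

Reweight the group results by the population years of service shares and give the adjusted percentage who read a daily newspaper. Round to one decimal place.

Reweight to the known years of service distribution:
  0–17 yr: 0.3 × 78.1 = 23.43
  18–19 yr: 0.09 × 70.7 = 6.363
  20–21 yr: 0.1 × 65.9 = 6.59
  22+ yr: 0.51 × 32.2 = 16.422
Post-stratified estimate = 52.805 → 52.8%.

52.8%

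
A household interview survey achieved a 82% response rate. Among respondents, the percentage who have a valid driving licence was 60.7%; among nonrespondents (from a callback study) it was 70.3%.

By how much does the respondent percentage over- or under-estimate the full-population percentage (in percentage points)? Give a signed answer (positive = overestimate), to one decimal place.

-1.7 percentage points

Nonresponse fraction = 1 − 0.82 = 0.18.
Bias = (nonresponse fraction) × (respondent percentage − nonrespondent percentage)
     = 0.18 × (60.7 − 70.3) = 0.18 × -9.6 = -1.728.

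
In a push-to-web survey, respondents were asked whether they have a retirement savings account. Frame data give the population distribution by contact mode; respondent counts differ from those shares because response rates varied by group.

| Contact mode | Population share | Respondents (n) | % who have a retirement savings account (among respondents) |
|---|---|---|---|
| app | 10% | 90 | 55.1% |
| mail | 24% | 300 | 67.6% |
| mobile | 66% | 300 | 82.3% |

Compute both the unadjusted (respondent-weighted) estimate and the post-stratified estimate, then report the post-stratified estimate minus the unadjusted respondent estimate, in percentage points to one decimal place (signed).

+3.7 percentage points

Without adjustment, the pooled respondent share is:
  (90/690)×55.1 + (300/690)×67.6 + (300/690)×82.3 = 72.3609%
Post-stratifying to population shares instead:
  0.1×55.1 + 0.24×67.6 + 0.66×82.3 = 76.052%
Difference = 76.052 − 72.3609 = 3.6911 pp.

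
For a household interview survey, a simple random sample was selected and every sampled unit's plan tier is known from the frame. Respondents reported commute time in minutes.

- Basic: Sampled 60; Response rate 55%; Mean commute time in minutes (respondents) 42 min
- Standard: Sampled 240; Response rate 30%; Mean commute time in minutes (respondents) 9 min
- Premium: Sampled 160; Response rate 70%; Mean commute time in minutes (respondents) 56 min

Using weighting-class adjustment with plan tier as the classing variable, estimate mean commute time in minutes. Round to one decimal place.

Inverse-response-rate weighting restores each class to its sampled count, so class totals weight by n_sampled:
  Basic: 60 × 42 = 2520
  Standard: 240 × 9 = 2160
  Premium: 160 × 56 = 8960
Adjusted estimate = 13,640 / 460 = 29.6522 → 29.7.

29.7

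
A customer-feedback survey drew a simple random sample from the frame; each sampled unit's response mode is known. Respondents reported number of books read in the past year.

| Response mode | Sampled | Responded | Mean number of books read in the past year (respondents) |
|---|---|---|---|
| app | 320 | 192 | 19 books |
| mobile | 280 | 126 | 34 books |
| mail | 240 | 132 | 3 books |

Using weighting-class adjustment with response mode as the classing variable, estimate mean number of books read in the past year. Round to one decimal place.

Class response rates: app 192/320 = 60%, mobile 126/280 = 45%, mail 132/240 = 55%.
Weighting each respondent by the inverse class response rate inflates each class back to its sampled size, so the class weight is n_sampled:
  app: 320 × 19 = 6080
  mobile: 280 × 34 = 9520
  mail: 240 × 3 = 720
Adjusted estimate = 16,320 / 840 = 19.4286 → 19.4.

19.4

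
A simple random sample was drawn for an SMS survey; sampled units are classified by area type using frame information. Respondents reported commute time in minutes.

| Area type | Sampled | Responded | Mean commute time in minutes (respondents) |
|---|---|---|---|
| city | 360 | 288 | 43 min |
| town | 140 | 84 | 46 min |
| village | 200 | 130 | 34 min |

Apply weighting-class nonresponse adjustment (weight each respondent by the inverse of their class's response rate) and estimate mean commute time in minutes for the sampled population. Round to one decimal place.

Class response rates: city 288/360 = 80%, town 84/140 = 60%, village 130/200 = 65%.
Weighting each respondent by the inverse class response rate inflates each class back to its sampled size, so the class weight is n_sampled:
  city: 360 × 43 = 15,480
  town: 140 × 46 = 6440
  village: 200 × 34 = 6800
Adjusted estimate = 28,720 / 700 = 41.0286 → 41.0.

41.0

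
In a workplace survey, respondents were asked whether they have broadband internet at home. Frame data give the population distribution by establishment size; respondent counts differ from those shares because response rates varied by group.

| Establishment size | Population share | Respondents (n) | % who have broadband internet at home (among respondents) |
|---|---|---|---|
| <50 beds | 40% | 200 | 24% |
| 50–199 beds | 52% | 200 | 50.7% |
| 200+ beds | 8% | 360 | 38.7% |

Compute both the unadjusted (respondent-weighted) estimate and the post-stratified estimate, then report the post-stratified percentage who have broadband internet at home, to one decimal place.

39.1%

Naive respondent-only estimate (weights = respondent counts):
  (200/760)×24 + (200/760)×50.7 + (360/760)×38.7 = 37.9895%
Post-stratified estimate weights by population shares:
  0.4×24 + 0.52×50.7 + 0.08×38.7 = 39.06%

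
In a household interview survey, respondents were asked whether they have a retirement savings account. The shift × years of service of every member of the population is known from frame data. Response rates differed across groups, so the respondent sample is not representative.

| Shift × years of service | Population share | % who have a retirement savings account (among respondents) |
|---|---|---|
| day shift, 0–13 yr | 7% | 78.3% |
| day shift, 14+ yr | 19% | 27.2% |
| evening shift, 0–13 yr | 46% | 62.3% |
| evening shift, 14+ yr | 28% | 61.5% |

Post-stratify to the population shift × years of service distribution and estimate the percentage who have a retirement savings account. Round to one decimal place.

Weight each group's respondent value by its population share:
  day shift, 0–13 yr: 0.07 × 78.3 = 5.481
  day shift, 14+ yr: 0.19 × 27.2 = 5.168
  evening shift, 0–13 yr: 0.46 × 62.3 = 28.658
  evening shift, 14+ yr: 0.28 × 61.5 = 17.22
Post-stratified estimate = 56.527 → 56.5%.

56.5%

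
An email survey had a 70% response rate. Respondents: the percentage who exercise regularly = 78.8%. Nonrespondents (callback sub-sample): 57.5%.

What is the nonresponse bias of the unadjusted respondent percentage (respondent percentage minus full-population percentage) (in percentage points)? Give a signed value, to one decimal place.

Nonresponse fraction = 1 − 0.7 = 0.3.
Bias = (nonresponse fraction) × (respondent percentage − nonrespondent percentage)
     = 0.3 × (78.8 − 57.5) = 0.3 × 21.3 = 6.39.

+6.4 percentage points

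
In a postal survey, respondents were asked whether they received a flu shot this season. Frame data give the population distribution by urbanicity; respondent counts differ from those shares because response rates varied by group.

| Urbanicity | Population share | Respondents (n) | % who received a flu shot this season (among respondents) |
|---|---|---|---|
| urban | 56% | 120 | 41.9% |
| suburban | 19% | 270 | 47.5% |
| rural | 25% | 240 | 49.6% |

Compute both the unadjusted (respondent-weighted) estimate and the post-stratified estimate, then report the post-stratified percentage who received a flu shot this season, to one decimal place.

Unadjusted (pooled respondent) estimate weights by respondent counts:
  (120/630)×41.9 + (270/630)×47.5 + (240/630)×49.6 = 47.2333%
Post-stratifying to population shares instead:
  0.56×41.9 + 0.19×47.5 + 0.25×49.6 = 44.889%

44.9%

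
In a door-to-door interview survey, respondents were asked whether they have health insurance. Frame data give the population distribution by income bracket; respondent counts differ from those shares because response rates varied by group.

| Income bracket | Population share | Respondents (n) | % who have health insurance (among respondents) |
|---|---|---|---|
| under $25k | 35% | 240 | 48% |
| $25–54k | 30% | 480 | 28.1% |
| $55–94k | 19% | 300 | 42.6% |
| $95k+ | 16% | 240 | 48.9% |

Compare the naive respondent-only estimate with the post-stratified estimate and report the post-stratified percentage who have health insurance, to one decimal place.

Unadjusted (pooled respondent) estimate weights by respondent counts:
  (240/1260)×48 + (480/1260)×28.1 + (300/1260)×42.6 + (240/1260)×48.9 = 39.3048%
Post-stratifying to population shares instead:
  0.35×48 + 0.3×28.1 + 0.19×42.6 + 0.16×48.9 = 41.148%

41.1%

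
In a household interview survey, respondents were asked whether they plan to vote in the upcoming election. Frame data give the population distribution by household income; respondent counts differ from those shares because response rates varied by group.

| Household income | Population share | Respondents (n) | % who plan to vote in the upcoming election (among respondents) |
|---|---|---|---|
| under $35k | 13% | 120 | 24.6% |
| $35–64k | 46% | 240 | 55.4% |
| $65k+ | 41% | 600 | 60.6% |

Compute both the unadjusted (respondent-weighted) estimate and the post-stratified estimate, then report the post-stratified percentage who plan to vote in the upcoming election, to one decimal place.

Naive respondent-only estimate (weights = respondent counts):
  (120/960)×24.6 + (240/960)×55.4 + (600/960)×60.6 = 54.8%
Post-stratifying to population shares instead:
  0.13×24.6 + 0.46×55.4 + 0.41×60.6 = 53.528%

53.5%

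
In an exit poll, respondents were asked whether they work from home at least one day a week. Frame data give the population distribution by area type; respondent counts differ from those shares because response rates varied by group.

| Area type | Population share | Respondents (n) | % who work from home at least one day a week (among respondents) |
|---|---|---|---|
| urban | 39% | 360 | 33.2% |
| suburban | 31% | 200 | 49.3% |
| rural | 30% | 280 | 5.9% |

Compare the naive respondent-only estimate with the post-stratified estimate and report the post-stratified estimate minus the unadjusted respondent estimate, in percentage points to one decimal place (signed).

+2.1 percentage points

Unadjusted (pooled respondent) estimate weights by respondent counts:
  (360/840)×33.2 + (200/840)×49.3 + (280/840)×5.9 = 27.9333%
Post-stratifying to population shares instead:
  0.39×33.2 + 0.31×49.3 + 0.3×5.9 = 30.001%
Difference = 30.001 − 27.9333 = 2.0677 pp.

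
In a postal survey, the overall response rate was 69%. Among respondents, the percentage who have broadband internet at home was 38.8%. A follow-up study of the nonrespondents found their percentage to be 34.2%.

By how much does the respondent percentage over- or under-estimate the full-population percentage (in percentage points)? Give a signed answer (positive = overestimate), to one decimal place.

Nonresponse fraction = 1 − 0.69 = 0.31.
Bias = (nonresponse fraction) × (respondent percentage − nonrespondent percentage)
     = 0.31 × (38.8 − 34.2) = 0.31 × 4.6 = 1.426.

+1.4 percentage points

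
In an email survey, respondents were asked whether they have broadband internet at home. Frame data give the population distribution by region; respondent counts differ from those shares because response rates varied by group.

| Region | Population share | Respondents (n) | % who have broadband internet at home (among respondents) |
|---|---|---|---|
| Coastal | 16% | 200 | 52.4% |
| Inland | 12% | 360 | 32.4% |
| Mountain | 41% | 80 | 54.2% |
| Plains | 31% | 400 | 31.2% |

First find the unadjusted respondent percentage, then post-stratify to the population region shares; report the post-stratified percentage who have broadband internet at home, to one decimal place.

Without adjustment, the pooled respondent share is:
  (200/1040)×52.4 + (360/1040)×32.4 + (80/1040)×54.2 + (400/1040)×31.2 = 37.4615%
Post-stratified estimate weights by population shares:
  0.16×52.4 + 0.12×32.4 + 0.41×54.2 + 0.31×31.2 = 44.166%

44.2%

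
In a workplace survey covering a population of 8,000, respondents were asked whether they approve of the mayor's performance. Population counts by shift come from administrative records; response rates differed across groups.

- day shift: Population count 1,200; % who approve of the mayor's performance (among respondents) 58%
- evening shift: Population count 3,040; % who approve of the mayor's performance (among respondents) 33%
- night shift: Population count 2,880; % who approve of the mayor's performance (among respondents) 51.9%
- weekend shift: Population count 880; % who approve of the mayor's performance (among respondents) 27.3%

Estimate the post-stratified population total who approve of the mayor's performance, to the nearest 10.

3,430

Estimated count per cell = population count × respondent percentage:
  day shift: 1,200 × 58% = 696
  evening shift: 3,040 × 33% = 1003.2
  night shift: 2,880 × 51.9% = 1494.72
  weekend shift: 880 × 27.3% = 240.24
Estimated total = 3434.16 → 3,430.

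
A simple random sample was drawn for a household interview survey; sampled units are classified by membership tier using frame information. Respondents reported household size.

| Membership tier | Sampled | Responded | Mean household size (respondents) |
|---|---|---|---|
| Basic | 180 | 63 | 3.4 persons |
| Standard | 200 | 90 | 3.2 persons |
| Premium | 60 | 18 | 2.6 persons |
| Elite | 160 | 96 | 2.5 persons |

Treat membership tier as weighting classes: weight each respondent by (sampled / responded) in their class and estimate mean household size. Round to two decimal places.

3.01

Class response rates: Basic 63/180 = 35%, Standard 90/200 = 45%, Premium 18/60 = 30%, Elite 96/160 = 60%.
Inverse-response-rate weighting restores each class to its sampled count, so class totals weight by n_sampled:
  Basic: 180 × 3.4 = 612
  Standard: 200 × 3.2 = 640
  Premium: 60 × 2.6 = 156
  Elite: 160 × 2.5 = 400
Adjusted estimate = 1808 / 600 = 3.01333 → 3.01.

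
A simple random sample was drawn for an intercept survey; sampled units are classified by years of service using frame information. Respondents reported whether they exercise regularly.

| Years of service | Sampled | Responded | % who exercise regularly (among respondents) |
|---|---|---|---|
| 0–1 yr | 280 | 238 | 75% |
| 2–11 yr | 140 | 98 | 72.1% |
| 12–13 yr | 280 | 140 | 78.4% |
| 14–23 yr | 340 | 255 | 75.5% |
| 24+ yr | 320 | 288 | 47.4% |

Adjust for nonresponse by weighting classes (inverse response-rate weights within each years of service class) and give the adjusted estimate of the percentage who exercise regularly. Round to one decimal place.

69.0%

Response rates by class: 0–1 yr 238/280 = 85%, 2–11 yr 98/140 = 70%, 12–13 yr 140/280 = 50%, 14–23 yr 255/340 = 75%, 24+ yr 288/320 = 90%.
Inverse-response-rate weighting restores each class to its sampled count, so class totals weight by n_sampled:
  0–1 yr: 280 × 75 = 21,000
  2–11 yr: 140 × 72.1 = 10,094
  12–13 yr: 280 × 78.4 = 21,952
  14–23 yr: 340 × 75.5 = 25,670
  24+ yr: 320 × 47.4 = 15,168
Adjusted estimate = 93,884 / 1,360 = 69.0324 → 69.0%.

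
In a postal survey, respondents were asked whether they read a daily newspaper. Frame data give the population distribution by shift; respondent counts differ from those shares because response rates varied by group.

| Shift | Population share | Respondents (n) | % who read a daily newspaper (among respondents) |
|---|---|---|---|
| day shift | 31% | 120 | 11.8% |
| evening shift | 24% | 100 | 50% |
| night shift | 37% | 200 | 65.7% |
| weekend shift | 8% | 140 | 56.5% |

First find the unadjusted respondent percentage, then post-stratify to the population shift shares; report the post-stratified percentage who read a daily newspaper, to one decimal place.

Naive respondent-only estimate (weights = respondent counts):
  (120/560)×11.8 + (100/560)×50 + (200/560)×65.7 + (140/560)×56.5 = 49.0464%
Reweighting by population shift shares:
  0.31×11.8 + 0.24×50 + 0.37×65.7 + 0.08×56.5 = 44.487%

44.5%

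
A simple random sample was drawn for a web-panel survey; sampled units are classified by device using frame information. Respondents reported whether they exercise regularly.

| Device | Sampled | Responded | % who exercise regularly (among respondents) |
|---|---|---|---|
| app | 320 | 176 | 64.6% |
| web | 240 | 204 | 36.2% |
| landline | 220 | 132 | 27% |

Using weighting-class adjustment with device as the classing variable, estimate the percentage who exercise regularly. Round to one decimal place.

45.3%

Response rates by class: app 176/320 = 55%, web 204/240 = 85%, landline 132/220 = 60%.
Inverse-response-rate weighting restores each class to its sampled count, so class totals weight by n_sampled:
  app: 320 × 64.6 = 20,672
  web: 240 × 36.2 = 8688
  landline: 220 × 27 = 5940
Adjusted estimate = 35,300 / 780 = 45.2564 → 45.3%.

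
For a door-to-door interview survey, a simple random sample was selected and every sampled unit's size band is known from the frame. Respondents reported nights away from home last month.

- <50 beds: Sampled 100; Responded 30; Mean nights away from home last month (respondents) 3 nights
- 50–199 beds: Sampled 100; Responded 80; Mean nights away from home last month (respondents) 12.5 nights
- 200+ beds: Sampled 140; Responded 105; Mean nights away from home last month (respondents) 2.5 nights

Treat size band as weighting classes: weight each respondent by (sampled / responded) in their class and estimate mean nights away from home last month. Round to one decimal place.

5.6

Class response rates: <50 beds 30/100 = 30%, 50–199 beds 80/100 = 80%, 200+ beds 105/140 = 75%.
Inverse-response-rate weighting restores each class to its sampled count, so class totals weight by n_sampled:
  <50 beds: 100 × 3 = 300
  50–199 beds: 100 × 12.5 = 1250
  200+ beds: 140 × 2.5 = 350
Adjusted estimate = 1900 / 340 = 5.58824 → 5.6.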